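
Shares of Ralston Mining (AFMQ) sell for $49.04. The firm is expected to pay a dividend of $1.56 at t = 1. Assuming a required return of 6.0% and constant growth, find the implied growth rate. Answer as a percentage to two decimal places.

From P₀ = D₁/(r − g), the implied growth is g = r − D₁/P₀.
g = 0.06 − 1.56/49.04 = 0.06 − 0.03181 = 0.02819

2.82%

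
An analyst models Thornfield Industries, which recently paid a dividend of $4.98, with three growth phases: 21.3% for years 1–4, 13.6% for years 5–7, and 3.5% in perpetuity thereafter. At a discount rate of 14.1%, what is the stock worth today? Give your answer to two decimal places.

$103.48

Three-stage DDM. Project D₁…D_7; terminal Gordon value at t=7 with g = 0.035; discount at r = 0.141.
D_1 = 6.0407
D_2 = 7.3274
D_3 = 8.8882
D_4 = 10.7813
D_5 = 12.2476
D_6 = 13.9133
D_7 = 15.8055
TV_7 = 16.3587/(0.141−0.035) = 154.3270
P₀ = Σ Dₜ/(1+r)ᵗ + TV_7/(1+r)^7 = 103.4810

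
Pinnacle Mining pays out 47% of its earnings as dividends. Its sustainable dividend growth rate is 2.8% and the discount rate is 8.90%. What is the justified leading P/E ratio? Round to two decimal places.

Justified leading P/E = b/(r−g) = 0.47/(0.089−0.028) = 7.7049

7.70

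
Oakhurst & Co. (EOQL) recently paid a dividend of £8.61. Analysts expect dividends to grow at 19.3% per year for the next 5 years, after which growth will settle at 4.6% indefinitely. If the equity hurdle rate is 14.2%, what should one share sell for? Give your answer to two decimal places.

Two-stage DDM. Project D₁…D_5 at 0.193, terminal growth 0.046, discount at r = 0.142.
D_1 = 10.2717
D_2 = 12.2542
D_3 = 14.6192
D_4 = 17.4407
D_5 = 20.8068
Terminal value at t=5: TV = D_6/(r−g) = 21.7639/(0.142−0.046) = 226.7075
P₀ = 10.2717/(1+0.142)^1 + 12.2542/(1+0.142)^2 + 14.6192/(1+0.142)^3 + 17.4407/(1+0.142)^4 + 20.8068/(1+0.142)^5 + 226.7075/(1+0.142)^5 = 165.8901

£165.89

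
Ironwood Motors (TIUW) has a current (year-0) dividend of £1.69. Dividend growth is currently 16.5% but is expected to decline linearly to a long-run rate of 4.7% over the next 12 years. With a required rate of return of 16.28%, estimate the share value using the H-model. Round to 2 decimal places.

£25.61

H-model: P₀ = D₀[(1+g_L) + H(g_S−g_L)]/(r−g_L), with H = 12/2 = 6.
P₀ = 1.69 × [(1+0.047) + 6×(0.165−0.047)] / (0.1628−0.047)
   = 1.69 × 1.7550 / 0.1158 = 25.6127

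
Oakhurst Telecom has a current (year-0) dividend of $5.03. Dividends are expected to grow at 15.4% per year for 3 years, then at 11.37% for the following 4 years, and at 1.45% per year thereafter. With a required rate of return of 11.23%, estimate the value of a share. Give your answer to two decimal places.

Three-stage DDM. Project D₁…D_7; terminal Gordon value at t=7 with g = 0.0145; discount at r = 0.1123.
D_1 = 5.8046
D_2 = 6.6985
D_3 = 7.7301
D_4 = 8.6090
D_5 = 9.5879
D_6 = 10.6780
D_7 = 11.8921
TV_7 = 12.0645/(0.1123−0.0145) = 123.3592
P₀ = Σ Dₜ/(1+r)ᵗ + TV_7/(1+r)^7 = 97.3518

$97.35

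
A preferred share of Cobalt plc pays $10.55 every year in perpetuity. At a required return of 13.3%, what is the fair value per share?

$79.32

Zero-growth DDM (perpetuity): P₀ = D/r = 10.55 / 0.133 = 79.3233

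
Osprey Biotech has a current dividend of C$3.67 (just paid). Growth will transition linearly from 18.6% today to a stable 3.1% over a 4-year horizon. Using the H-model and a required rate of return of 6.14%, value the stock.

H-model: P₀ = D₀[(1+g_L) + H(g_S−g_L)]/(r−g_L), with H = 4/2 = 2.
P₀ = 3.67 × [(1+0.031) + 2×(0.186−0.031)] / (0.0614−0.031)
   = 3.67 × 1.3410 / 0.0304 = 161.8905

C$161.89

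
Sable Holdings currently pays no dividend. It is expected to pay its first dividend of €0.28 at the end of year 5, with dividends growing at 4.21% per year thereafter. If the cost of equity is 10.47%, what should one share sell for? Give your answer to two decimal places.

Deferred-dividend DDM. At t=4 the remaining stream is a growing perpetuity with first payment D_5 = 0.28.
V_4 = D_5/(r−g) = 0.28/(0.1047−0.0421) = 4.4728
P₀ = V_4/(1+r)^4 = 4.4728/(1+0.1047)^4 = 3.0034

€3.00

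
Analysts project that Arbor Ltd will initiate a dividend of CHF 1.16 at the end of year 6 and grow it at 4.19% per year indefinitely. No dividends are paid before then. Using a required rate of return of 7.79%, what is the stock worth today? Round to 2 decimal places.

CHF 22.14

Deferred-dividend DDM. At t=5 the remaining stream is a growing perpetuity with first payment D_6 = 1.16.
V_5 = D_6/(r−g) = 1.16/(0.0779−0.0419) = 32.2222
P₀ = V_5/(1+r)^5 = 32.2222/(1+0.0779)^5 = 22.1444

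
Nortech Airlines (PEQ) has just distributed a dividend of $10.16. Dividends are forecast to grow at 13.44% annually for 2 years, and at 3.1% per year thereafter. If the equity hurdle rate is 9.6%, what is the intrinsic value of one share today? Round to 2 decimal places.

$194.04

Two-stage DDM. Project D₁…D_2 at 0.1344, terminal growth 0.031, discount at r = 0.096.
D_1 = 11.5255
D_2 = 13.0745
Terminal value at t=2: TV = D_3/(r−g) = 13.4798/(0.096−0.031) = 207.3822
P₀ = 11.5255/(1+0.096)^1 + 13.0745/(1+0.096)^2 + 207.3822/(1+0.096)^2 = 194.0439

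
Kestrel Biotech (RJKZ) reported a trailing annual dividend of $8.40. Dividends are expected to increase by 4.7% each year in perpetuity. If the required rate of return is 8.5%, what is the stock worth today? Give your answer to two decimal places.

Gordon growth model: P₀ = D₁/(r − g). D₁ = 8.40 × (1 + 0.047) = 8.7948.
P₀ = 8.7948 / (0.085 − 0.047) = 8.7948 / 0.038 = 231.4421

$231.44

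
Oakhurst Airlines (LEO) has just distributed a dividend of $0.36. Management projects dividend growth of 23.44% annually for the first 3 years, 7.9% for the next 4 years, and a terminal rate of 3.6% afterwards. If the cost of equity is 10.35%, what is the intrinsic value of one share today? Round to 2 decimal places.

Three-stage DDM. Project D₁…D_7; terminal Gordon value at t=7 with g = 0.036; discount at r = 0.1035.
D_1 = 0.4444
D_2 = 0.5485
D_3 = 0.6771
D_4 = 0.7306
D_5 = 0.7883
D_6 = 0.8506
D_7 = 0.9178
TV_7 = 0.9509/(0.1035−0.036) = 14.0868
P₀ = Σ Dₜ/(1+r)ᵗ + TV_7/(1+r)^7 = 10.3331

$10.33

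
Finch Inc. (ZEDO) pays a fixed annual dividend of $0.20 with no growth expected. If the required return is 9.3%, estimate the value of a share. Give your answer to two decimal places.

Zero-growth DDM (perpetuity): P₀ = D/r = 0.20 / 0.093 = 2.1505

$2.15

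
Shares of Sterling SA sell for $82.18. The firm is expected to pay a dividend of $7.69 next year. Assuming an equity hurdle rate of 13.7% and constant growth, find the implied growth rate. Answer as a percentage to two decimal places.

4.34%

From P₀ = D₁/(r − g), the implied growth is g = r − D₁/P₀.
g = 0.137 − 7.69/82.18 = 0.137 − 0.09358 = 0.04342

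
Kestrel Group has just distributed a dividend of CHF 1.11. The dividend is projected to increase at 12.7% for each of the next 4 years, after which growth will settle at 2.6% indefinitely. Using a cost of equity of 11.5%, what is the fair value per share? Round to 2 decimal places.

Two-stage DDM. Project D₁…D_4 at 0.127, terminal growth 0.026, discount at r = 0.115.
D_1 = 1.2510
D_2 = 1.4098
D_3 = 1.5889
D_4 = 1.7907
Terminal value at t=4: TV = D_5/(r−g) = 1.8372/(0.115−0.026) = 20.6432
P₀ = 1.2510/(1+0.115)^1 + 1.4098/(1+0.115)^2 + 1.5889/(1+0.115)^3 + 1.7907/(1+0.115)^4 + 20.6432/(1+0.115)^4 = 17.9168

CHF 17.92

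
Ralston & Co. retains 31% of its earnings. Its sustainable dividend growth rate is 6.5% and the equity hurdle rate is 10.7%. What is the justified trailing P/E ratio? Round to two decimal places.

Payout ratio b = 1 − 0.31 = 0.69.
Justified trailing P/E = b(1+g)/(r−g) = 0.69×(1+0.065)/(0.107−0.065) = 17.4964

17.50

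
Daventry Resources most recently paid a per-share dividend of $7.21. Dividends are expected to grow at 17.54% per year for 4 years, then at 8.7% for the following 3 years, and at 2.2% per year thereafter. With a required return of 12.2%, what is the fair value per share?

$137.60

Three-stage DDM. Project D₁…D_7; terminal Gordon value at t=7 with g = 0.022; discount at r = 0.122.
D_1 = 8.4746
D_2 = 9.9611
D_3 = 11.7083
D_4 = 13.7619
D_5 = 14.9592
D_6 = 16.2606
D_7 = 17.6753
TV_7 = 18.0642/(0.122−0.022) = 180.6415
P₀ = Σ Dₜ/(1+r)ᵗ + TV_7/(1+r)^7 = 137.5971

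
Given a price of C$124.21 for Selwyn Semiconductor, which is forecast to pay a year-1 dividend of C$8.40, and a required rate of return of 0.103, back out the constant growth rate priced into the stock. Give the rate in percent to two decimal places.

From P₀ = D₁/(r − g), the implied growth is g = r − D₁/P₀.
g = 0.103 − 8.40/124.21 = 0.103 − 0.06763 = 0.03537

3.54%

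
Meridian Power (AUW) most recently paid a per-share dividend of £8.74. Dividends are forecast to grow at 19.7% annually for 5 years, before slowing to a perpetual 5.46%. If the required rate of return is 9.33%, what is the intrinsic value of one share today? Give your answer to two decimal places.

£432.51

Two-stage DDM. Project D₁…D_5 at 0.197, terminal growth 0.0546, discount at r = 0.0933.
D_1 = 10.4618
D_2 = 12.5228
D_3 = 14.9897
D_4 = 17.9427
D_5 = 21.4774
Terminal value at t=5: TV = D_6/(r−g) = 22.6501/(0.0933−0.0546) = 585.2737
P₀ = 10.4618/(1+0.0933)^1 + 12.5228/(1+0.0933)^2 + 14.9897/(1+0.0933)^3 + 17.9427/(1+0.0933)^4 + 21.4774/(1+0.0933)^5 + 585.2737/(1+0.0933)^5 = 432.5052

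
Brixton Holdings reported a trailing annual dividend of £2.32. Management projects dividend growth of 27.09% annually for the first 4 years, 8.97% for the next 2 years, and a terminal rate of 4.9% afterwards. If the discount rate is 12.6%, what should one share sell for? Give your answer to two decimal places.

£67.88

Three-stage DDM. Project D₁…D_6; terminal Gordon value at t=6 with g = 0.049; discount at r = 0.126.
D_1 = 2.9485
D_2 = 3.7472
D_3 = 4.7624
D_4 = 6.0525
D_5 = 6.5954
D_6 = 7.1870
TV_6 = 7.5392/(0.126−0.049) = 97.9112
P₀ = Σ Dₜ/(1+r)ᵗ + TV_6/(1+r)^6 = 67.8850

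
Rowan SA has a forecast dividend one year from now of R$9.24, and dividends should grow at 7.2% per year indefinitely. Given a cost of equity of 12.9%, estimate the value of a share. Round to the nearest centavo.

R$162.11

Gordon growth model: P₀ = D₁/(r − g), with D₁ = 9.24 given directly.
P₀ = 9.2400 / (0.129 − 0.072) = 9.2400 / 0.057 = 162.1053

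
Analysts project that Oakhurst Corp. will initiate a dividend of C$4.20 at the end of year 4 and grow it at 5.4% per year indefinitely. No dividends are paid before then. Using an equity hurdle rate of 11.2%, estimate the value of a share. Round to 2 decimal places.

C$52.66

Deferred-dividend DDM. At t=3 the remaining stream is a growing perpetuity with first payment D_4 = 4.20.
V_3 = D_4/(r−g) = 4.20/(0.112−0.054) = 72.4138
P₀ = V_3/(1+r)^3 = 72.4138/(1+0.112)^3 = 52.6632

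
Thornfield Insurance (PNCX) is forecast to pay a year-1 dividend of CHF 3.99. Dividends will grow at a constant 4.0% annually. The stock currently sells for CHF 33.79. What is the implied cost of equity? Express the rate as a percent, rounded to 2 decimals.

Rearranging the constant-growth DDM: r = D₁/P₀ + g.
r = 3.9900 / 33.79 + 0.04 = 0.11808 + 0.04 = 0.15808

15.81%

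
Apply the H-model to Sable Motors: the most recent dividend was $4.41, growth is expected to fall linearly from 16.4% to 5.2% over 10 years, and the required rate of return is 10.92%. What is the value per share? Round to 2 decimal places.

H-model: P₀ = D₀[(1+g_L) + H(g_S−g_L)]/(r−g_L), with H = 10/2 = 5.
P₀ = 4.41 × [(1+0.052) + 5×(0.164−0.052)] / (0.1092−0.052)
   = 4.41 × 1.6120 / 0.0572 = 124.2818

$124.28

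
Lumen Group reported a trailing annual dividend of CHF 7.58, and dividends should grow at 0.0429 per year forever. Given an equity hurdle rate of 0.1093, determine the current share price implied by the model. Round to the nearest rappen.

Gordon growth model: P₀ = D₁/(r − g). D₁ = 7.58 × (1 + 0.0429) = 7.9052.
P₀ = 7.9052 / (0.1093 − 0.0429) = 7.9052 / 0.0664 = 119.0539

CHF 119.05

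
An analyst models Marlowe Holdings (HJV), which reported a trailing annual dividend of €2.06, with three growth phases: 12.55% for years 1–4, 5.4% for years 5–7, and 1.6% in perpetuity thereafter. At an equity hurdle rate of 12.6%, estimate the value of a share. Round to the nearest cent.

Three-stage DDM. Project D₁…D_7; terminal Gordon value at t=7 with g = 0.016; discount at r = 0.126.
D_1 = 2.3185
D_2 = 2.6095
D_3 = 2.9370
D_4 = 3.3056
D_5 = 3.4841
D_6 = 3.6722
D_7 = 3.8705
TV_7 = 3.9325/(0.126−0.016) = 35.7497
P₀ = Σ Dₜ/(1+r)ᵗ + TV_7/(1+r)^7 = 29.2217

€29.22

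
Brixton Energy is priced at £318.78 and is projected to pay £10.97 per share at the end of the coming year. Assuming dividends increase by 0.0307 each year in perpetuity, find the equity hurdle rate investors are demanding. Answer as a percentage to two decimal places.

Rearranging the constant-growth DDM: r = D₁/P₀ + g.
r = 10.9700 / 318.78 + 0.0307 = 0.03441 + 0.0307 = 0.06511

6.51%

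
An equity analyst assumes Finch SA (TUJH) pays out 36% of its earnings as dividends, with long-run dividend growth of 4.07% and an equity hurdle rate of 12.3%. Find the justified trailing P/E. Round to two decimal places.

Justified trailing P/E = b(1+g)/(r−g) = 0.36×(1+0.0407)/(0.123−0.0407) = 4.5523

4.55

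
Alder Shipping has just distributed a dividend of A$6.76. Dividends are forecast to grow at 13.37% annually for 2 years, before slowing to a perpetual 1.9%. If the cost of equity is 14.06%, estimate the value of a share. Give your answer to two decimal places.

Two-stage DDM. Project D₁…D_2 at 0.1337, terminal growth 0.019, discount at r = 0.1406.
D_1 = 7.6638
D_2 = 8.6885
Terminal value at t=2: TV = D_3/(r−g) = 8.8535/(0.1406−0.019) = 72.8088
P₀ = 7.6638/(1+0.1406)^1 + 8.6885/(1+0.1406)^2 + 72.8088/(1+0.1406)^2 = 69.3626

A$69.36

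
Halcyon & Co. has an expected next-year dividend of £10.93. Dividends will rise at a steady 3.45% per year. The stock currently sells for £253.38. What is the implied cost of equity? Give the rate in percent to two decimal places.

Rearranging the constant-growth DDM: r = D₁/P₀ + g.
r = 10.9300 / 253.38 + 0.0345 = 0.04314 + 0.0345 = 0.07764

7.76%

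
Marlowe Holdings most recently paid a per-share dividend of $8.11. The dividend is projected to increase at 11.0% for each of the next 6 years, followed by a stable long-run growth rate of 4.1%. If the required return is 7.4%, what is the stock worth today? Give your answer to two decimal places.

Two-stage DDM. Project D₁…D_6 at 0.11, terminal growth 0.041, discount at r = 0.074.
D_1 = 9.0021
D_2 = 9.9923
D_3 = 11.0915
D_4 = 12.3116
D_5 = 13.6658
D_6 = 15.1691
Terminal value at t=6: TV = D_7/(r−g) = 15.7910/(0.074−0.041) = 478.5150
P₀ = 9.0021/(1+0.074)^1 + 9.9923/(1+0.074)^2 + 11.0915/(1+0.074)^3 + 12.3116/(1+0.074)^4 + 13.6658/(1+0.074)^5 + 15.1691/(1+0.074)^6 + 478.5150/(1+0.074)^6 = 366.4940

$366.49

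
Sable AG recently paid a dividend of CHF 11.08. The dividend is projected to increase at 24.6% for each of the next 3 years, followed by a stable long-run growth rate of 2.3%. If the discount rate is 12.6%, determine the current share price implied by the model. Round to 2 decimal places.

Two-stage DDM. Project D₁…D_3 at 0.246, terminal growth 0.023, discount at r = 0.126.
D_1 = 13.8057
D_2 = 17.2019
D_3 = 21.4335
Terminal value at t=3: TV = D_4/(r−g) = 21.9265/(0.126−0.023) = 212.8787
P₀ = 13.8057/(1+0.126)^1 + 17.2019/(1+0.126)^2 + 21.4335/(1+0.126)^3 + 212.8787/(1+0.126)^3 = 189.9552

CHF 189.96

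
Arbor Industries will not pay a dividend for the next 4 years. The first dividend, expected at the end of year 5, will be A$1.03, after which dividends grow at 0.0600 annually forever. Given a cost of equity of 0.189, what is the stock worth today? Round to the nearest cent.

A$4.00

Deferred-dividend DDM. At t=4 the remaining stream is a growing perpetuity with first payment D_5 = 1.03.
V_4 = D_5/(r−g) = 1.03/(0.189−0.06) = 7.9845
P₀ = V_4/(1+r)^4 = 7.9845/(1+0.189)^4 = 3.9950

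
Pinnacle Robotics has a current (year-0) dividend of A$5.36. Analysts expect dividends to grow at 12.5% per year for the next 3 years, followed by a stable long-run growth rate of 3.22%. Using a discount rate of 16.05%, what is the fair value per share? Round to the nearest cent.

A$54.40

Two-stage DDM. Project D₁…D_3 at 0.125, terminal growth 0.0322, discount at r = 0.1605.
D_1 = 6.0300
D_2 = 6.7838
D_3 = 7.6317
Terminal value at t=3: TV = D_4/(r−g) = 7.8775/(0.1605−0.0322) = 61.3988
P₀ = 6.0300/(1+0.1605)^1 + 6.7838/(1+0.1605)^2 + 7.6317/(1+0.1605)^3 + 61.3988/(1+0.1605)^3 = 54.4009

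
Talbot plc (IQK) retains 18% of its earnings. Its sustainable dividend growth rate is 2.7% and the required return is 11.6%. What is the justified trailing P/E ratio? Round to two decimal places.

9.46

Payout ratio b = 1 − 0.18 = 0.82.
Justified trailing P/E = b(1+g)/(r−g) = 0.82×(1+0.027)/(0.116−0.027) = 9.4622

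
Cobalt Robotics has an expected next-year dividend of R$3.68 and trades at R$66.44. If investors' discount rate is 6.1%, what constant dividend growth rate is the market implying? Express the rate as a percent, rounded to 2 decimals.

0.56%

From P₀ = D₁/(r − g), the implied growth is g = r − D₁/P₀.
g = 0.061 − 3.68/66.44 = 0.061 − 0.05539 = 0.00561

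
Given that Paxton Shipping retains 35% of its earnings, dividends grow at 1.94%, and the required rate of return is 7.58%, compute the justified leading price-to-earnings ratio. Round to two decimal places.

Payout ratio b = 1 − 0.35 = 0.65.
Justified leading P/E = b/(r−g) = 0.65/(0.0758−0.0194) = 11.5248

11.52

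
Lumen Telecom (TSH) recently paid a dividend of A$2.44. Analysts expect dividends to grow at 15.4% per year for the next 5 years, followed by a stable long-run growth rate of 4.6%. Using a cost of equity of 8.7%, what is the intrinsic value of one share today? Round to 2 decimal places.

Two-stage DDM. Project D₁…D_5 at 0.154, terminal growth 0.046, discount at r = 0.087.
D_1 = 2.8158
D_2 = 3.2494
D_3 = 3.7498
D_4 = 4.3273
D_5 = 4.9937
Terminal value at t=5: TV = D_6/(r−g) = 5.2234/(0.087−0.046) = 127.3992
P₀ = 2.8158/(1+0.087)^1 + 3.2494/(1+0.087)^2 + 3.7498/(1+0.087)^3 + 4.3273/(1+0.087)^4 + 4.9937/(1+0.087)^5 + 127.3992/(1+0.087)^5 = 98.5998

A$98.60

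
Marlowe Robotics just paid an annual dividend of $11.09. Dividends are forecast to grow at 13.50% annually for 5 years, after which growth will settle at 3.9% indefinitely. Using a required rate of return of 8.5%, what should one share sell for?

Two-stage DDM. Project D₁…D_5 at 0.135, terminal growth 0.039, discount at r = 0.085.
D_1 = 12.5871
D_2 = 14.2864
D_3 = 16.2151
D_4 = 18.4041
D_5 = 20.8887
Terminal value at t=5: TV = D_6/(r−g) = 21.7033/(0.085−0.039) = 471.8116
P₀ = 12.5871/(1+0.085)^1 + 14.2864/(1+0.085)^2 + 16.2151/(1+0.085)^3 + 18.4041/(1+0.085)^4 + 20.8887/(1+0.085)^5 + 471.8116/(1+0.085)^5 = 377.3796

$377.38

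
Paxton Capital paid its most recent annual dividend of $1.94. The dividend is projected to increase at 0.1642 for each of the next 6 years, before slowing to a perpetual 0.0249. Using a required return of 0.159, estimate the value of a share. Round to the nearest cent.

Two-stage DDM. Project D₁…D_6 at 0.1642, terminal growth 0.0249, discount at r = 0.159.
D_1 = 2.2585
D_2 = 2.6294
D_3 = 3.0611
D_4 = 3.5638
D_5 = 4.1490
D_6 = 4.8302
Terminal value at t=6: TV = D_7/(r−g) = 4.9505/(0.159−0.0249) = 36.9165
P₀ = 2.2585/(1+0.159)^1 + 2.6294/(1+0.159)^2 + 3.0611/(1+0.159)^3 + 3.5638/(1+0.159)^4 + 4.1490/(1+0.159)^5 + 4.8302/(1+0.159)^6 + 36.9165/(1+0.159)^6 = 27.0548

$27.05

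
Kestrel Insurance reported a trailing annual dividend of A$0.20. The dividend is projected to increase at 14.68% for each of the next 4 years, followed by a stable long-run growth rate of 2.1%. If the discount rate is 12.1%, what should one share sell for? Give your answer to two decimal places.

Two-stage DDM. Project D₁…D_4 at 0.1468, terminal growth 0.021, discount at r = 0.121.
D_1 = 0.2294
D_2 = 0.2630
D_3 = 0.3016
D_4 = 0.3459
Terminal value at t=4: TV = D_5/(r−g) = 0.3532/(0.121−0.021) = 3.5319
P₀ = 0.2294/(1+0.121)^1 + 0.2630/(1+0.121)^2 + 0.3016/(1+0.121)^3 + 0.3459/(1+0.121)^4 + 3.5319/(1+0.121)^4 = 3.0837

A$3.08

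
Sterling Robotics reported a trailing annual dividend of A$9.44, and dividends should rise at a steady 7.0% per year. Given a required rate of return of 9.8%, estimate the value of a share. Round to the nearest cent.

Gordon growth model: P₀ = D₁/(r − g). D₁ = 9.44 × (1 + 0.07) = 10.1008.
P₀ = 10.1008 / (0.098 − 0.07) = 10.1008 / 0.028 = 360.7429

A$360.74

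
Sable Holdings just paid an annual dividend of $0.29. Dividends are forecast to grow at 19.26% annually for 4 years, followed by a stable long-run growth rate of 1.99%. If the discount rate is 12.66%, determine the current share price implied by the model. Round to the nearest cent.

$4.82

Two-stage DDM. Project D₁…D_4 at 0.1926, terminal growth 0.0199, discount at r = 0.1266.
D_1 = 0.3459
D_2 = 0.4125
D_3 = 0.4919
D_4 = 0.5866
Terminal value at t=4: TV = D_5/(r−g) = 0.5983/(0.1266−0.0199) = 5.6075
P₀ = 0.3459/(1+0.1266)^1 + 0.4125/(1+0.1266)^2 + 0.4919/(1+0.1266)^3 + 0.5866/(1+0.1266)^4 + 5.6075/(1+0.1266)^4 = 4.8210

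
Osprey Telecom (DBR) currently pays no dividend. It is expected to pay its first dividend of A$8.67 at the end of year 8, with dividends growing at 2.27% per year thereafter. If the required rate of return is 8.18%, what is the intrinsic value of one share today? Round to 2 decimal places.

A$84.61

Deferred-dividend DDM. At t=7 the remaining stream is a growing perpetuity with first payment D_8 = 8.67.
V_7 = D_8/(r−g) = 8.67/(0.0818−0.0227) = 146.7005
P₀ = V_7/(1+r)^7 = 146.7005/(1+0.0818)^7 = 84.6063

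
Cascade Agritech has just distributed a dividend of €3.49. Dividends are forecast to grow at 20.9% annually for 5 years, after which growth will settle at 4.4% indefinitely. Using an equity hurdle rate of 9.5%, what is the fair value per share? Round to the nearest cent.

Two-stage DDM. Project D₁…D_5 at 0.209, terminal growth 0.044, discount at r = 0.095.
D_1 = 4.2194
D_2 = 5.1013
D_3 = 6.1674
D_4 = 7.4564
D_5 = 9.0148
Terminal value at t=5: TV = D_6/(r−g) = 9.4115/(0.095−0.044) = 184.5386
P₀ = 4.2194/(1+0.095)^1 + 5.1013/(1+0.095)^2 + 6.1674/(1+0.095)^3 + 7.4564/(1+0.095)^4 + 9.0148/(1+0.095)^5 + 184.5386/(1+0.095)^5 = 140.9423

€140.94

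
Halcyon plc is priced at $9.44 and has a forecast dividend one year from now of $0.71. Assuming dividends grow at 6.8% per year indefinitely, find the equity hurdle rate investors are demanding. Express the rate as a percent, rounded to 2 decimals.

14.32%

Rearranging the constant-growth DDM: r = D₁/P₀ + g.
r = 0.7100 / 9.44 + 0.068 = 0.07521 + 0.068 = 0.14321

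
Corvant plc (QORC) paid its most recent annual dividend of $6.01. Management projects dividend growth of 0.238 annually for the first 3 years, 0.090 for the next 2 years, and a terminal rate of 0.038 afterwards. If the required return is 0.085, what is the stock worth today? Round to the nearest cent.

$240.58

Three-stage DDM. Project D₁…D_5; terminal Gordon value at t=5 with g = 0.038; discount at r = 0.085.
D_1 = 7.4404
D_2 = 9.2112
D_3 = 11.4035
D_4 = 12.4298
D_5 = 13.5484
TV_5 = 14.0633/(0.085−0.038) = 299.2188
P₀ = Σ Dₜ/(1+r)ᵗ + TV_5/(1+r)^5 = 240.5833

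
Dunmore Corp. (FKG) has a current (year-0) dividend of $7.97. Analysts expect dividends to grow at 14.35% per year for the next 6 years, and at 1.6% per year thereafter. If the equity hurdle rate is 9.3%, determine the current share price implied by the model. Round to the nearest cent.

$194.07

Two-stage DDM. Project D₁…D_6 at 0.1435, terminal growth 0.016, discount at r = 0.093.
D_1 = 9.1137
D_2 = 10.4215
D_3 = 11.9170
D_4 = 13.6271
D_5 = 15.5826
D_6 = 17.8187
Terminal value at t=6: TV = D_7/(r−g) = 18.1038/(0.093−0.016) = 235.1139
P₀ = 9.1137/(1+0.093)^1 + 10.4215/(1+0.093)^2 + 11.9170/(1+0.093)^3 + 13.6271/(1+0.093)^4 + 15.5826/(1+0.093)^5 + 17.8187/(1+0.093)^6 + 235.1139/(1+0.093)^6 = 194.0746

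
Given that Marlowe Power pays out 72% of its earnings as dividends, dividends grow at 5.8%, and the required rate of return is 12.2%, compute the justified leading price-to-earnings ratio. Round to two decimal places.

11.25

Justified leading P/E = b/(r−g) = 0.72/(0.122−0.058) = 11.2500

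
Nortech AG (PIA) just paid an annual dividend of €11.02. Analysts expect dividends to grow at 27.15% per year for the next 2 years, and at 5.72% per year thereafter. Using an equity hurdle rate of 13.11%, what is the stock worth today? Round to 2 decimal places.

Two-stage DDM. Project D₁…D_2 at 0.2715, terminal growth 0.0572, discount at r = 0.1311.
D_1 = 14.0119
D_2 = 17.8162
Terminal value at t=2: TV = D_3/(r−g) = 18.8353/(0.1311−0.0572) = 254.8749
P₀ = 14.0119/(1+0.1311)^1 + 17.8162/(1+0.1311)^2 + 254.8749/(1+0.1311)^2 = 225.5298

€225.53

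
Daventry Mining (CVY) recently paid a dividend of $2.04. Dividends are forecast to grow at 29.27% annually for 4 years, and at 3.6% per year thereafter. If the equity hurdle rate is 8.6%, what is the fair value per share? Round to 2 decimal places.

Two-stage DDM. Project D₁…D_4 at 0.2927, terminal growth 0.036, discount at r = 0.086.
D_1 = 2.6371
D_2 = 3.4090
D_3 = 4.4068
D_4 = 5.6967
Terminal value at t=4: TV = D_5/(r−g) = 5.9018/(0.086−0.036) = 118.0350
P₀ = 2.6371/(1+0.086)^1 + 3.4090/(1+0.086)^2 + 4.4068/(1+0.086)^3 + 5.6967/(1+0.086)^4 + 118.0350/(1+0.086)^4 = 97.7125

$97.71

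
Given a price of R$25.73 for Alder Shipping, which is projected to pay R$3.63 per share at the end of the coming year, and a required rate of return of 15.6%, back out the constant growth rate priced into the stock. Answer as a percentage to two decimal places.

From P₀ = D₁/(r − g), the implied growth is g = r − D₁/P₀.
g = 0.156 − 3.63/25.73 = 0.156 − 0.14108 = 0.01492

1.49%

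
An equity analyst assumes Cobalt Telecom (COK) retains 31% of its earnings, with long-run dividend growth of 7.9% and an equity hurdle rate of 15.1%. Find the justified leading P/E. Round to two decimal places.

9.58

Payout ratio b = 1 − 0.31 = 0.69.
Justified leading P/E = b/(r−g) = 0.69/(0.151−0.079) = 9.5833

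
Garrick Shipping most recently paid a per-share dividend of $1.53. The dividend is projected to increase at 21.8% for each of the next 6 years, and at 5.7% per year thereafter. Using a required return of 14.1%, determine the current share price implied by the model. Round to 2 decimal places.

$40.10

Two-stage DDM. Project D₁…D_6 at 0.218, terminal growth 0.057, discount at r = 0.141.
D_1 = 1.8635
D_2 = 2.2698
D_3 = 2.7646
D_4 = 3.3673
D_5 = 4.1014
D_6 = 4.9955
Terminal value at t=6: TV = D_7/(r−g) = 5.2802/(0.141−0.057) = 62.8595
P₀ = 1.8635/(1+0.141)^1 + 2.2698/(1+0.141)^2 + 2.7646/(1+0.141)^3 + 3.3673/(1+0.141)^4 + 4.1014/(1+0.141)^5 + 4.9955/(1+0.141)^6 + 62.8595/(1+0.141)^6 = 40.0970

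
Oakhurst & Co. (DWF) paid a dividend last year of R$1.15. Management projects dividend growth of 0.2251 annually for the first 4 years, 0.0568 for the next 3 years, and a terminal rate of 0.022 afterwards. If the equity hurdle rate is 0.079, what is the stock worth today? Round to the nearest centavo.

R$44.08

Three-stage DDM. Project D₁…D_7; terminal Gordon value at t=7 with g = 0.022; discount at r = 0.079.
D_1 = 1.4089
D_2 = 1.7260
D_3 = 2.1145
D_4 = 2.5905
D_5 = 2.7376
D_6 = 2.8931
D_7 = 3.0575
TV_7 = 3.1247/(0.079−0.022) = 54.8199
P₀ = Σ Dₜ/(1+r)ᵗ + TV_7/(1+r)^7 = 44.0784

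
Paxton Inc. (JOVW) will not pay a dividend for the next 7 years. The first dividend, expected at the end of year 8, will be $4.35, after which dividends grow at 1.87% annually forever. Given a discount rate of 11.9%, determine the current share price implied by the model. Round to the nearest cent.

$19.74

Deferred-dividend DDM. At t=7 the remaining stream is a growing perpetuity with first payment D_8 = 4.35.
V_7 = D_8/(r−g) = 4.35/(0.119−0.0187) = 43.3699
P₀ = V_7/(1+r)^7 = 43.3699/(1+0.119)^7 = 19.7414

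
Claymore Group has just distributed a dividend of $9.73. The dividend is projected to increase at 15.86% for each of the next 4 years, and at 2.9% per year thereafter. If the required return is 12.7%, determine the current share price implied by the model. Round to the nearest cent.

Two-stage DDM. Project D₁…D_4 at 0.1586, terminal growth 0.029, discount at r = 0.127.
D_1 = 11.2732
D_2 = 13.0611
D_3 = 15.1326
D_4 = 17.5326
Terminal value at t=4: TV = D_5/(r−g) = 18.0411/(0.127−0.029) = 184.0926
P₀ = 11.2732/(1+0.127)^1 + 13.0611/(1+0.127)^2 + 15.1326/(1+0.127)^3 + 17.5326/(1+0.127)^4 + 184.0926/(1+0.127)^4 = 155.8402

$155.84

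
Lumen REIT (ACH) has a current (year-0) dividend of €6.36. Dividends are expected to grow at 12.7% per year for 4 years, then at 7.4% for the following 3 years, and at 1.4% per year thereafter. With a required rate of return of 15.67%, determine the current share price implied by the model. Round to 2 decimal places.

€71.30

Three-stage DDM. Project D₁…D_7; terminal Gordon value at t=7 with g = 0.014; discount at r = 0.1567.
D_1 = 7.1677
D_2 = 8.0780
D_3 = 9.1039
D_4 = 10.2601
D_5 = 11.0194
D_6 = 11.8348
D_7 = 12.7106
TV_7 = 12.8885/(0.1567−0.014) = 90.3191
P₀ = Σ Dₜ/(1+r)ᵗ + TV_7/(1+r)^7 = 71.3006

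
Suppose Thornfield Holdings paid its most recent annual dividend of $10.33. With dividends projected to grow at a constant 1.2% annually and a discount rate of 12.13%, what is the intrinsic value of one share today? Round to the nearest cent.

Gordon growth model: P₀ = D₁/(r − g). D₁ = 10.33 × (1 + 0.012) = 10.4540.
P₀ = 10.4540 / (0.1213 − 0.012) = 10.4540 / 0.1093 = 95.6446

$95.64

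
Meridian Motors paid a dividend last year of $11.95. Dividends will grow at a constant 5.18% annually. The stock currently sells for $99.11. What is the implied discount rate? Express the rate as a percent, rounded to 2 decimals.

Rearranging the constant-growth DDM: r = D₁/P₀ + g.
D₁ = 11.95 × (1 + 0.0518) = 12.5690.
r = 12.5690 / 99.11 + 0.0518 = 0.12682 + 0.0518 = 0.17862

17.86%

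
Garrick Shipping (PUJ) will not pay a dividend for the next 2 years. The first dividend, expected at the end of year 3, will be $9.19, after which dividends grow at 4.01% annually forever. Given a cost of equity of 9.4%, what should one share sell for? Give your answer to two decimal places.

Deferred-dividend DDM. At t=2 the remaining stream is a growing perpetuity with first payment D_3 = 9.19.
V_2 = D_3/(r−g) = 9.19/(0.094−0.0401) = 170.5009
P₀ = V_2/(1+r)^2 = 170.5009/(1+0.094)^2 = 142.4597

$142.46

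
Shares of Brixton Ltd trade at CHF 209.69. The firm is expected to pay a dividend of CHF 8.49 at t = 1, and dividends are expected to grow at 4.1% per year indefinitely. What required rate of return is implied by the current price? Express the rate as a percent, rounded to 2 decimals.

8.15%

Rearranging the constant-growth DDM: r = D₁/P₀ + g.
r = 8.4900 / 209.69 + 0.041 = 0.04049 + 0.041 = 0.08149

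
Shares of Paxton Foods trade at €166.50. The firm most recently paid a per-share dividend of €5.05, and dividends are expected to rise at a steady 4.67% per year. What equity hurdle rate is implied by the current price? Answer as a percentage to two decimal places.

Rearranging the constant-growth DDM: r = D₁/P₀ + g.
D₁ = 5.05 × (1 + 0.0467) = 5.2858.
r = 5.2858 / 166.50 + 0.0467 = 0.03175 + 0.0467 = 0.07845

7.84%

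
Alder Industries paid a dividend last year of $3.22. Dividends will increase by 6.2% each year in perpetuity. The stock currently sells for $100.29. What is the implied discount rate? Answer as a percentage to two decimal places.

9.61%

Rearranging the constant-growth DDM: r = D₁/P₀ + g.
D₁ = 3.22 × (1 + 0.062) = 3.4196.
r = 3.4196 / 100.29 + 0.062 = 0.03410 + 0.062 = 0.09610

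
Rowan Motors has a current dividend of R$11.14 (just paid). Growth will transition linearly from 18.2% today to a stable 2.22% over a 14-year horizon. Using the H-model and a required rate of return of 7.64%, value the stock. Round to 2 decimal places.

R$440.01

H-model: P₀ = D₀[(1+g_L) + H(g_S−g_L)]/(r−g_L), with H = 14/2 = 7.
P₀ = 11.14 × [(1+0.0222) + 7×(0.182−0.0222)] / (0.0764−0.0222)
   = 11.14 × 2.1408 / 0.0542 = 440.0094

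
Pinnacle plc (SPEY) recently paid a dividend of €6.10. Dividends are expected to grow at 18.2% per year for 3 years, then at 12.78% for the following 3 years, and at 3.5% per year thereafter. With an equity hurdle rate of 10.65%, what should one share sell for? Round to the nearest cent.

Three-stage DDM. Project D₁…D_6; terminal Gordon value at t=6 with g = 0.035; discount at r = 0.1065.
D_1 = 7.2102
D_2 = 8.5225
D_3 = 10.0735
D_4 = 11.3609
D_5 = 12.8129
D_6 = 14.4504
TV_6 = 14.9561/(0.1065−0.035) = 209.1765
P₀ = Σ Dₜ/(1+r)ᵗ + TV_6/(1+r)^6 = 158.0638

€158.06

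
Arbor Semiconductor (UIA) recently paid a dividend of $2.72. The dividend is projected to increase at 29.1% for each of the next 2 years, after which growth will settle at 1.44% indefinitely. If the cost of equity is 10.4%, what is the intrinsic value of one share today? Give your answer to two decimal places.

Two-stage DDM. Project D₁…D_2 at 0.291, terminal growth 0.0144, discount at r = 0.104.
D_1 = 3.5115
D_2 = 4.5334
Terminal value at t=2: TV = D_3/(r−g) = 4.5987/(0.104−0.0144) = 51.3243
P₀ = 3.5115/(1+0.104)^1 + 4.5334/(1+0.104)^2 + 51.3243/(1+0.104)^2 = 49.0101

$49.01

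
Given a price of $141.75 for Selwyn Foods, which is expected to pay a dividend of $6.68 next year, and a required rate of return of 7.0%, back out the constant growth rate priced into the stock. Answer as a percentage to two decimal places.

2.29%

From P₀ = D₁/(r − g), the implied growth is g = r − D₁/P₀.
g = 0.07 − 6.68/141.75 = 0.07 − 0.04713 = 0.02287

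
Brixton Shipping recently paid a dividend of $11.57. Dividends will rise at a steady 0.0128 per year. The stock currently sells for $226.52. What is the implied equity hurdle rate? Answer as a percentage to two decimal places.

Rearranging the constant-growth DDM: r = D₁/P₀ + g.
D₁ = 11.57 × (1 + 0.0128) = 11.7181.
r = 11.7181 / 226.52 + 0.0128 = 0.05173 + 0.0128 = 0.06453

6.45%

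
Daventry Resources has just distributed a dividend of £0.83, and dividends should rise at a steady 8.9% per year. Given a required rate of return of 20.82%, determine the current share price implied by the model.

£7.58

Gordon growth model: P₀ = D₁/(r − g). D₁ = 0.83 × (1 + 0.089) = 0.9039.
P₀ = 0.9039 / (0.2082 − 0.089) = 0.9039 / 0.1192 = 7.5828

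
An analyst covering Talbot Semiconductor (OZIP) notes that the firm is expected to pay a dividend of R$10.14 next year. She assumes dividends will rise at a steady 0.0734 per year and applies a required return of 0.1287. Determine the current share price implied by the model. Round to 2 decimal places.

Gordon growth model: P₀ = D₁/(r − g), with D₁ = 10.14 given directly.
P₀ = 10.1400 / (0.1287 − 0.0734) = 10.1400 / 0.0553 = 183.3635

R$183.36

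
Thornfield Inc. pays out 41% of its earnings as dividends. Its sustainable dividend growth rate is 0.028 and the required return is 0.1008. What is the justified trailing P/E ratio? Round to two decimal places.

Justified trailing P/E = b(1+g)/(r−g) = 0.41×(1+0.028)/(0.1008−0.028) = 5.7896

5.79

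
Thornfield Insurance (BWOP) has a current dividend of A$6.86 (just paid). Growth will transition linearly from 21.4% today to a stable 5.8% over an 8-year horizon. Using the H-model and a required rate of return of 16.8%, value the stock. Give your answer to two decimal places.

H-model: P₀ = D₀[(1+g_L) + H(g_S−g_L)]/(r−g_L), with H = 8/2 = 4.
P₀ = 6.86 × [(1+0.058) + 4×(0.214−0.058)] / (0.168−0.058)
   = 6.86 × 1.6820 / 0.11 = 104.8956

A$104.90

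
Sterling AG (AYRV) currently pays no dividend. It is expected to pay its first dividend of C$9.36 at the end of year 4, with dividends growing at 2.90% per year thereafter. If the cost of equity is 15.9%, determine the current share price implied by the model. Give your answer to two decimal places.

C$46.25

Deferred-dividend DDM. At t=3 the remaining stream is a growing perpetuity with first payment D_4 = 9.36.
V_3 = D_4/(r−g) = 9.36/(0.159−0.029) = 72.0000
P₀ = V_3/(1+r)^3 = 72.0000/(1+0.159)^3 = 46.2469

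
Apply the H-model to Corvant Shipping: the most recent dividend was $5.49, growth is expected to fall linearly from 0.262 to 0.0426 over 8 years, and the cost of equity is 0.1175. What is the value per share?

H-model: P₀ = D₀[(1+g_L) + H(g_S−g_L)]/(r−g_L), with H = 8/2 = 4.
P₀ = 5.49 × [(1+0.0426) + 4×(0.262−0.0426)] / (0.1175−0.0426)
   = 5.49 × 1.9202 / 0.0749 = 140.7463

$140.75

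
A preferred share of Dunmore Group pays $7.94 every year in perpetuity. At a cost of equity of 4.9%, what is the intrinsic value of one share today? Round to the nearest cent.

Zero-growth DDM (perpetuity): P₀ = D/r = 7.94 / 0.049 = 162.0408

$162.04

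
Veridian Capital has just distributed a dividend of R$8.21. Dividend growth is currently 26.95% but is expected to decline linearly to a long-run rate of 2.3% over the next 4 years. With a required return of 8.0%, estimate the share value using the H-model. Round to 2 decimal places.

H-model: P₀ = D₀[(1+g_L) + H(g_S−g_L)]/(r−g_L), with H = 4/2 = 2.
P₀ = 8.21 × [(1+0.023) + 2×(0.2695−0.023)] / (0.08−0.023)
   = 8.21 × 1.5160 / 0.057 = 218.3572

R$218.36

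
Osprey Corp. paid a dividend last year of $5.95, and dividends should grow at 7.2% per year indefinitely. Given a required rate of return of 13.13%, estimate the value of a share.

$107.56

Gordon growth model: P₀ = D₁/(r − g). D₁ = 5.95 × (1 + 0.072) = 6.3784.
P₀ = 6.3784 / (0.1313 − 0.072) = 6.3784 / 0.0593 = 107.5616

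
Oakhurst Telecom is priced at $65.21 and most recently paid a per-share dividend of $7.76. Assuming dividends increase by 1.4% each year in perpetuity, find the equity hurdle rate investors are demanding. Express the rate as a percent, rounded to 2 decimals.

13.47%

Rearranging the constant-growth DDM: r = D₁/P₀ + g.
D₁ = 7.76 × (1 + 0.014) = 7.8686.
r = 7.8686 / 65.21 + 0.014 = 0.12067 + 0.014 = 0.13467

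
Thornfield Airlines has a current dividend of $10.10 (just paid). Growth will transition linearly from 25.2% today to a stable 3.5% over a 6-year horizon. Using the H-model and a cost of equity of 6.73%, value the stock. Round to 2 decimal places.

$527.20

H-model: P₀ = D₀[(1+g_L) + H(g_S−g_L)]/(r−g_L), with H = 6/2 = 3.
P₀ = 10.10 × [(1+0.035) + 3×(0.252−0.035)] / (0.0673−0.035)
   = 10.10 × 1.6860 / 0.0323 = 527.2012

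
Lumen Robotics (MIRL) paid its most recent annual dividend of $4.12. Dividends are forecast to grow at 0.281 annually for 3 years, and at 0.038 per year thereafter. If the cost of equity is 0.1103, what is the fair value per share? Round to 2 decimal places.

Two-stage DDM. Project D₁…D_3 at 0.281, terminal growth 0.038, discount at r = 0.1103.
D_1 = 5.2777
D_2 = 6.7608
D_3 = 8.6605
Terminal value at t=3: TV = D_4/(r−g) = 8.9896/(0.1103−0.038) = 124.3379
P₀ = 5.2777/(1+0.1103)^1 + 6.7608/(1+0.1103)^2 + 8.6605/(1+0.1103)^3 + 124.3379/(1+0.1103)^3 = 107.4062

$107.41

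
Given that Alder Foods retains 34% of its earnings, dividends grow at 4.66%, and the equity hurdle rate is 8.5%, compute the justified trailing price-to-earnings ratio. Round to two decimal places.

17.99

Payout ratio b = 1 − 0.34 = 0.66.
Justified trailing P/E = b(1+g)/(r−g) = 0.66×(1+0.0466)/(0.085−0.0466) = 17.9884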